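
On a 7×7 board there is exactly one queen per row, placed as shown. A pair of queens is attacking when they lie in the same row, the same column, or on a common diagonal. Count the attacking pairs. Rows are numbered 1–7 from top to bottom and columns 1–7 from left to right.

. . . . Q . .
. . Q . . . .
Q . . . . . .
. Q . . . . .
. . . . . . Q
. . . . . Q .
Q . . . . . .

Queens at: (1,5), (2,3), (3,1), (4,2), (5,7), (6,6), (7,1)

4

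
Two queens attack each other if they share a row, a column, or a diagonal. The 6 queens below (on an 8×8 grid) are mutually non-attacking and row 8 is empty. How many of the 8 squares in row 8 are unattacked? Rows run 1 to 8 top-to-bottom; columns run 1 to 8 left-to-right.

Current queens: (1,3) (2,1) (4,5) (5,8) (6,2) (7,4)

1

(1,3) attacks row 8 at column 3.
(2,1) attacks row 8 at column 1 and diagonals 7.
(4,5) attacks row 8 at column 5 and diagonals 1.
(5,8) attacks row 8 at column 8 and diagonals 5.
(6,2) attacks row 8 at column 2 and diagonals 4.
(7,4) attacks row 8 at column 4 and diagonals 3, 5.
Attacked columns: {1, 2, 3, 4, 5, 7, 8}. Safe: {6}.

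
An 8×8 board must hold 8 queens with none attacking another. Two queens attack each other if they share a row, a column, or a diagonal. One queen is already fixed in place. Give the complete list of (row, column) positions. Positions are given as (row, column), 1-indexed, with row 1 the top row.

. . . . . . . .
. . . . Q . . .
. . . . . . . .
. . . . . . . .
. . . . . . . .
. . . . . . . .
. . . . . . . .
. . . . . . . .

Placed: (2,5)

Row 1: attacked by (2,5)→{4,5,6}. Safe: 1, 2, 3, 7, 8. Place at column 1.
Row 3: attacked by (1,1)→{1,3}; (2,5)→{4,5,6}. Safe: 2, 7, 8. Place at column 8.
Row 4: attacked by (1,1)→{1,4}; (2,5)→{3,5,7}; (3,8)→{7,8}. Safe: 2, 6. Place at column 6.
Row 5: attacked by (1,1)→{1,5}; (2,5)→{2,5,8}; (3,8)→{6,8}; (4,6)→{5,6,7}. Safe: 3, 4. Place at column 3.
Row 6: attacked by (1,1)→{1,6}; (2,5)→{1,5}; (3,8)→{5,8}; (4,6)→{4,6,8}; (5,3)→{2,3,4}. Safe: 7. Place at column 7.
Row 7: attacked by (1,1)→{1,7}; (2,5)→{5}; (3,8)→{4,8}; (4,6)→{3,6}; (5,3)→{1,3,5}; (6,7)→{6,7,8}. Safe: 2. Place at column 2.
Row 8: attacked by (1,1)→{1,8}; (2,5)→{5}; (3,8)→{3,8}; (4,6)→{2,6}; (5,3)→{3,6}; (6,7)→{5,7}; (7,2)→{1,2,3}. Safe: 4. Place at column 4.
Columns [1, 5, 8, 6, 3, 7, 2, 4], r−c [0, -3, -5, -2, 2, -1, 5, 4], r+c [2, 7, 11, 10, 8, 13, 9, 12] are all distinct, so no two queens attack.

(1,1) (2,5) (3,8) (4,6) (5,3) (6,7) (7,2) (8,4)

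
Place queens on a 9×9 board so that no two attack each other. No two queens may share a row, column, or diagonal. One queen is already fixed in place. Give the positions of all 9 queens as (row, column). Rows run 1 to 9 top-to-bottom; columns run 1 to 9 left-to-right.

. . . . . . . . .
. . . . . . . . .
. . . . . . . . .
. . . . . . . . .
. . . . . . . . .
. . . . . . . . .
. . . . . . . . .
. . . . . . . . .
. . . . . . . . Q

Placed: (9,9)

Row 1: attacked by (9,9)→{1,9}. Safe: 2, 3, 4, 5, 6, 7, 8. Place at column 2.
Row 2: attacked by (1,2)→{1,2,3}; (9,9)→{2,9}. Safe: 4, 5, 6, 7, 8. Place at column 5.
Row 3: attacked by (1,2)→{2,4}; (2,5)→{4,5,6}; (9,9)→{3,9}. Safe: 1, 7, 8. Place at column 7.
Row 4: attacked by (1,2)→{2,5}; (2,5)→{3,5,7}; (3,7)→{6,7,8}; (9,9)→{4,9}. Safe: 1. Place at column 1.
Row 5: attacked by (1,2)→{2,6}; (2,5)→{2,5,8}; (3,7)→{5,7,9}; (4,1)→{1,2}; (9,9)→{5,9}. Safe: 3, 4. Place at column 3.
Row 6: attacked by (1,2)→{2,7}; (2,5)→{1,5,9}; (3,7)→{4,7}; (4,1)→{1,3}; (5,3)→{2,3,4}; (9,9)→{6,9}. Safe: 8. Place at column 8.
Row 7: attacked by (1,2)→{2,8}; (2,5)→{5}; (3,7)→{3,7}; (4,1)→{1,4}; (5,3)→{1,3,5}; (6,8)→{7,8,9}; (9,9)→{7,9}. Safe: 6. Place at column 6.
Row 8: attacked by (1,2)→{2,9}; (2,5)→{5}; (3,7)→{2,7}; (4,1)→{1,5}; (5,3)→{3,6}; (6,8)→{6,8}; (7,6)→{5,6,7}; (9,9)→{8,9}. Safe: 4. Place at column 4.
Columns [2, 5, 7, 1, 3, 8, 6, 4, 9], r−c [-1, -3, -4, 3, 2, -2, 1, 4, 0], r+c [3, 7, 10, 5, 8, 14, 13, 12, 18] are all distinct, so no two queens attack.

(1,2) (2,5) (3,7) (4,1) (5,3) (6,8) (7,6) (8,4) (9,9)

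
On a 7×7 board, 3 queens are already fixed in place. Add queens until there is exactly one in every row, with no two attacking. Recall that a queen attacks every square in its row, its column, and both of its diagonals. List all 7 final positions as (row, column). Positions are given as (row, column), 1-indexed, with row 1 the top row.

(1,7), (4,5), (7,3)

(1,7) (2,4) (3,1) (4,5) (5,2) (6,6) (7,3)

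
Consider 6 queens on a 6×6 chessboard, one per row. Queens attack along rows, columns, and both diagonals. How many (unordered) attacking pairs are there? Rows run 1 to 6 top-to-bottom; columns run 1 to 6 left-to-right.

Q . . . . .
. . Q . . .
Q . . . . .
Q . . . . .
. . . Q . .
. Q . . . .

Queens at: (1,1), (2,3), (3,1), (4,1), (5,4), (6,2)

4

Same column: (1,1)–(3,1) (column 1); (1,1)–(4,1) (column 1); (3,1)–(4,1) (column 1).
Same diagonal: (2,3)–(4,1) (|2−4| = |3−1| = 2).
Total attacking pairs: 4.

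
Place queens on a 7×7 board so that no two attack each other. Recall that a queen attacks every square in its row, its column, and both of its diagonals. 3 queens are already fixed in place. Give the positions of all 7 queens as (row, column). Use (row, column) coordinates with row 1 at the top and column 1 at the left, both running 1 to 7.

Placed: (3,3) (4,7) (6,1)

Row 1: attacked by (3,3)→{1,3,5}; (4,7)→{4,7}; (6,1)→{1,6}. Safe: 2. Place at column 2.
Row 2: attacked by (1,2)→{1,2,3}; (3,3)→{2,3,4}; (4,7)→{5,7}; (6,1)→{1,5}. Safe: 6. Place at column 6.
Row 5: attacked by (1,2)→{2,6}; (2,6)→{3,6}; (3,3)→{1,3,5}; (4,7)→{6,7}; (6,1)→{1,2}. Safe: 4. Place at column 4.
Row 7: attacked by (1,2)→{2}; (2,6)→{1,6}; (3,3)→{3,7}; (4,7)→{4,7}; (5,4)→{2,4,6}; (6,1)→{1,2}. Safe: 5. Place at column 5.
Columns [2, 6, 3, 7, 4, 1, 5], r−c [-1, -4, 0, -3, 1, 5, 2], r+c [3, 8, 6, 11, 9, 7, 12] are all distinct, so no two queens attack.

(1,2) (2,6) (3,3) (4,7) (5,4) (6,1) (7,5)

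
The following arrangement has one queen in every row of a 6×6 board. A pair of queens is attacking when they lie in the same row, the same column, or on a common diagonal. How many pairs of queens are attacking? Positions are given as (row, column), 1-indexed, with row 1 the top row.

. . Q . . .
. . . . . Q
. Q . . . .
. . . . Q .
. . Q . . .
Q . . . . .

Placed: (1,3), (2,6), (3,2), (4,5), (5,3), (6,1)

Same column: (1,3)–(5,3) (column 3).
Same diagonal: (2,6)–(5,3) (|2−5| = |6−3| = 3).
Total attacking pairs: 2.

2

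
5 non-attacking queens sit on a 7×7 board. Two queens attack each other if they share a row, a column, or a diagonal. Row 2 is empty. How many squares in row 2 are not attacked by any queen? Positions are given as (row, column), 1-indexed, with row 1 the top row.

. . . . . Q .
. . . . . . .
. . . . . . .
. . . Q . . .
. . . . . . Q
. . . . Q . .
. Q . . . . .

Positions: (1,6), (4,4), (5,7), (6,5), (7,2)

1

(1,6) attacks row 2 at column 6 and diagonals 5, 7.
(4,4) attacks row 2 at column 4 and diagonals 2, 6.
(5,7) attacks row 2 at column 7 and diagonals 4.
(6,5) attacks row 2 at column 5 and diagonals 1.
(7,2) attacks row 2 at column 2 and diagonals 7.
Attacked columns: {1, 2, 4, 5, 6, 7}. Safe: {3}.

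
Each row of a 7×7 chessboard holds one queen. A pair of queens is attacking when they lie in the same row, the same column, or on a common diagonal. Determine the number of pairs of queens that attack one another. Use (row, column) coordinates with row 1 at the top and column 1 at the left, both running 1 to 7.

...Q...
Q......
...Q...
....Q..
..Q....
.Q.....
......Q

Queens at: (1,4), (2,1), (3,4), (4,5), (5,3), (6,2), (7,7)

3

Same column: (1,4)–(3,4) (column 4).
Same diagonal: (3,4)–(4,5) (|3−4| = |4−5| = 1); (5,3)–(6,2) (|5−6| = |3−2| = 1).
Total attacking pairs: 3.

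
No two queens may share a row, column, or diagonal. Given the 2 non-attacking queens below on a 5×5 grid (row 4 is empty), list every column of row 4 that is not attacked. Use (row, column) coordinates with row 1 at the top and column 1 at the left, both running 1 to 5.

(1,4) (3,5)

columns 2, 3

(1,4) attacks row 4 at column 4 and diagonals 1.
(3,5) attacks row 4 at column 5 and diagonals 4.
Attacked columns: {1, 4, 5}. Safe: {2, 3}.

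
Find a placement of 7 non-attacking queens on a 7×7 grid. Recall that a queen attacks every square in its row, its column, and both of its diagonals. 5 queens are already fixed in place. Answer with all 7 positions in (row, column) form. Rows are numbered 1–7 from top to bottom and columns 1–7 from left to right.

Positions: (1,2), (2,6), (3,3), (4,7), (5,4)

(1,2) (2,6) (3,3) (4,7) (5,4) (6,1) (7,5)

Row 6: attacked by (1,2)→{2,7}; (2,6)→{2,6}; (3,3)→{3,6}; (4,7)→{5,7}; (5,4)→{3,4,5}. Safe: 1. Place at column 1.
Row 7: attacked by (1,2)→{2}; (2,6)→{1,6}; (3,3)→{3,7}; (4,7)→{4,7}; (5,4)→{2,4,6}; (6,1)→{1,2}. Safe: 5. Place at column 5.
Columns [2, 6, 3, 7, 4, 1, 5], r−c [-1, -4, 0, -3, 1, 5, 2], r+c [3, 8, 6, 11, 9, 7, 12] are all distinct, so no two queens attack.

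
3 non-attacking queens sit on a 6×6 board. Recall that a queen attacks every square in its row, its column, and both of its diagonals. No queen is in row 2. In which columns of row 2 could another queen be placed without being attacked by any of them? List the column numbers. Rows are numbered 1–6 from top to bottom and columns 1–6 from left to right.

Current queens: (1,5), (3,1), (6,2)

columns 3

(1,5) attacks row 2 at column 5 and diagonals 4, 6.
(3,1) attacks row 2 at column 1 and diagonals 2.
(6,2) attacks row 2 at column 2 and diagonals 6.
Attacked columns: {1, 2, 4, 5, 6}. Safe: {3}.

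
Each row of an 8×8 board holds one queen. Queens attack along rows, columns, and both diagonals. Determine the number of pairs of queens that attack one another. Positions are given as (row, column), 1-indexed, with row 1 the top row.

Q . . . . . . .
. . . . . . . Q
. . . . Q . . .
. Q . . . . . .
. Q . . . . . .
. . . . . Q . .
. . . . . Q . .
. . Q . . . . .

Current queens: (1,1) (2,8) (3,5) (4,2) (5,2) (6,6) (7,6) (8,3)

3

Same column: (4,2)–(5,2) (column 2); (6,6)–(7,6) (column 6).
Same diagonal: (1,1)–(6,6) (|1−6| = |1−6| = 5).
Total attacking pairs: 3.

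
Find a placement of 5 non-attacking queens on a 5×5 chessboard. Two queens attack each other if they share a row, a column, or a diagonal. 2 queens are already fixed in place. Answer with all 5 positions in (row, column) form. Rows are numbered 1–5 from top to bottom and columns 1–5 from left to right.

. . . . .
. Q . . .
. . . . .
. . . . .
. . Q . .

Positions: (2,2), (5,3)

Row 1: attacked by (2,2)→{1,2,3}; (5,3)→{3}. Safe: 4, 5. Place at column 5.
Row 3: attacked by (1,5)→{3,5}; (2,2)→{1,2,3}; (5,3)→{1,3,5}. Safe: 4. Place at column 4.
Row 4: attacked by (1,5)→{2,5}; (2,2)→{2,4}; (3,4)→{3,4,5}; (5,3)→{2,3,4}. Safe: 1. Place at column 1.
Columns [5, 2, 4, 1, 3], r−c [-4, 0, -1, 3, 2], r+c [6, 4, 7, 5, 8] are all distinct, so no two queens attack.

(1,5) (2,2) (3,4) (4,1) (5,3)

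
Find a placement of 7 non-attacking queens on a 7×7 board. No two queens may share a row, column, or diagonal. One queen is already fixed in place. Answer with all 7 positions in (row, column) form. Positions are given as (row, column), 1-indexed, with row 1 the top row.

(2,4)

Row 1: attacked by (2,4)→{3,4,5}. Safe: 1, 2, 6, 7. Place at column 7.
Row 3: attacked by (1,7)→{5,7}; (2,4)→{3,4,5}. Safe: 1, 2, 6. Place at column 1.
Row 4: attacked by (1,7)→{4,7}; (2,4)→{2,4,6}; (3,1)→{1,2}. Safe: 3, 5. Place at column 5.
Row 5: attacked by (1,7)→{3,7}; (2,4)→{1,4,7}; (3,1)→{1,3}; (4,5)→{4,5,6}. Safe: 2. Place at column 2.
Row 6: attacked by (1,7)→{2,7}; (2,4)→{4}; (3,1)→{1,4}; (4,5)→{3,5,7}; (5,2)→{1,2,3}. Safe: 6. Place at column 6.
Row 7: attacked by (1,7)→{1,7}; (2,4)→{4}; (3,1)→{1,5}; (4,5)→{2,5}; (5,2)→{2,4}; (6,6)→{5,6,7}. Safe: 3. Place at column 3.
Columns [7, 4, 1, 5, 2, 6, 3], r−c [-6, -2, 2, -1, 3, 0, 4], r+c [8, 6, 4, 9, 7, 12, 10] are all distinct, so no two queens attack.

(1,7) (2,4) (3,1) (4,5) (5,2) (6,6) (7,3)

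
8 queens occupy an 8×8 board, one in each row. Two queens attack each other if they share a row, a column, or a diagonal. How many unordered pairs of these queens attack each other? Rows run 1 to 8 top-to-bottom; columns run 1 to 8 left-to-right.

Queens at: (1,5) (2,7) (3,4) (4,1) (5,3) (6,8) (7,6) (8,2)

All columns are distinct and no two queens satisfy |Δrow| = |Δcol|, so no pair attacks.

0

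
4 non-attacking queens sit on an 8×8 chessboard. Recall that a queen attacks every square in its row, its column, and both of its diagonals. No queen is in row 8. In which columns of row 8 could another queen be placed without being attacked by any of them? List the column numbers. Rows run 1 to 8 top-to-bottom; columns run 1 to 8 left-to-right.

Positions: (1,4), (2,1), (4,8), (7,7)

columns 2, 3, 5

(1,4) attacks row 8 at column 4.
(2,1) attacks row 8 at column 1 and diagonals 7.
(4,8) attacks row 8 at column 8 and diagonals 4.
(7,7) attacks row 8 at column 7 and diagonals 6, 8.
Attacked columns: {1, 4, 6, 7, 8}. Safe: {2, 3, 5}.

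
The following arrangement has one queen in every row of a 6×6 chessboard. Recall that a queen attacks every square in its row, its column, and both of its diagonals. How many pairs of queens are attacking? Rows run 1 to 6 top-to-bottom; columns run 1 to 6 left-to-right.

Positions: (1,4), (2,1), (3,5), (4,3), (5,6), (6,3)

2

Same column: (4,3)–(6,3) (column 3).
Same diagonal: (2,1)–(4,3) (|2−4| = |1−3| = 2).
Total attacking pairs: 2.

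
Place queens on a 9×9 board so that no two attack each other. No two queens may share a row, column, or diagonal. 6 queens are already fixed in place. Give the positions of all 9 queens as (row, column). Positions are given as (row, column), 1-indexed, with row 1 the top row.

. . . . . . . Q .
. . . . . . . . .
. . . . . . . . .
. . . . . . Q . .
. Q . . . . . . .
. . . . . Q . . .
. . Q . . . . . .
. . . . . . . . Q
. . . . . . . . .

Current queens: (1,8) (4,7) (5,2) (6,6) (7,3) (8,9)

Row 2: attacked by (1,8)→{7,8,9}; (4,7)→{5,7,9}; (5,2)→{2,5}; (6,6)→{2,6}; (7,3)→{3,8}; (8,9)→{3,9}. Safe: 1, 4. Place at column 1.
Row 3: attacked by (1,8)→{6,8}; (2,1)→{1,2}; (4,7)→{6,7,8}; (5,2)→{2,4}; (6,6)→{3,6,9}; (7,3)→{3,7}; (8,9)→{4,9}. Safe: 5. Place at column 5.
Row 9: attacked by (1,8)→{8}; (2,1)→{1,8}; (3,5)→{5}; (4,7)→{2,7}; (5,2)→{2,6}; (6,6)→{3,6,9}; (7,3)→{1,3,5}; (8,9)→{8,9}. Safe: 4. Place at column 4.
Columns [8, 1, 5, 7, 2, 6, 3, 9, 4], r−c [-7, 1, -2, -3, 3, 0, 4, -1, 5], r+c [9, 3, 8, 11, 7, 12, 10, 17, 13] are all distinct, so no two queens attack.

(1,8) (2,1) (3,5) (4,7) (5,2) (6,6) (7,3) (8,9) (9,4)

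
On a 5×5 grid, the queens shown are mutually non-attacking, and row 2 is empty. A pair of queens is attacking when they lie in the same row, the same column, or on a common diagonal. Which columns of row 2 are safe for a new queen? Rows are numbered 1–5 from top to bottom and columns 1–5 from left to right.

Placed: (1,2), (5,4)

(1,2) attacks row 2 at column 2 and diagonals 1, 3.
(5,4) attacks row 2 at column 4 and diagonals 1.
Attacked columns: {1, 2, 3, 4}. Safe: {5}.

columns 5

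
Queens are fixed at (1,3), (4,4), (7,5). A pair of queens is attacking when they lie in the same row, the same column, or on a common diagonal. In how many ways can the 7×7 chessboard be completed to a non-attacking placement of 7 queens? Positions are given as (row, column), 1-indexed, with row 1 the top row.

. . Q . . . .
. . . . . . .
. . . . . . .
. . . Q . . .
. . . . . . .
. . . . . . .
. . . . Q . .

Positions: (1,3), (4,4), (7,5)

2

Branch on row 2: col 1 → 1; col 7 → 1.
Sum: 1 + 1 = 2.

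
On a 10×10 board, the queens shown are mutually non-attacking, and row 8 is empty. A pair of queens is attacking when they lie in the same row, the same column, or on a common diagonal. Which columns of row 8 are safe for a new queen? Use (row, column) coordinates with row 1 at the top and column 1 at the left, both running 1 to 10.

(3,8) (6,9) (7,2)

(3,8) attacks row 8 at column 8 and diagonals 3.
(6,9) attacks row 8 at column 9 and diagonals 7.
(7,2) attacks row 8 at column 2 and diagonals 1, 3.
Attacked columns: {1, 2, 3, 7, 8, 9}. Safe: {4, 5, 6, 10}.

columns 4, 5, 6, 10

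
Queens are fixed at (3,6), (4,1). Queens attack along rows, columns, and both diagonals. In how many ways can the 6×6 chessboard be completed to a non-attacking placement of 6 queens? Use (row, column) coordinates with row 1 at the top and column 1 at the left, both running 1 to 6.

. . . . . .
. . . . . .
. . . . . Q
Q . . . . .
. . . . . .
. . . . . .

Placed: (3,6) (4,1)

Branch on row 1: col 2 → 1; col 3 → 0; col 5 → 0.
Sum: 1 + 0 + 0 = 1.

1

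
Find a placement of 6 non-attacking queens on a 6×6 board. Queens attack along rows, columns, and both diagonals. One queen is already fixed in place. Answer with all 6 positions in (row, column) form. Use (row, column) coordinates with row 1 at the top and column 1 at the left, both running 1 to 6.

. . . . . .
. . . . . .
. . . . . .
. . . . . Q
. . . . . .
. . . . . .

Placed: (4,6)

Row 1: attacked by (4,6)→{3,6}. Safe: 1, 2, 4, 5. Place at column 5.
Row 2: attacked by (1,5)→{4,5,6}; (4,6)→{4,6}. Safe: 1, 2, 3. Place at column 3.
Row 3: attacked by (1,5)→{3,5}; (2,3)→{2,3,4}; (4,6)→{5,6}. Safe: 1. Place at column 1.
Row 5: attacked by (1,5)→{1,5}; (2,3)→{3,6}; (3,1)→{1,3}; (4,6)→{5,6}. Safe: 2, 4. Place at column 4.
Row 6: attacked by (1,5)→{5}; (2,3)→{3}; (3,1)→{1,4}; (4,6)→{4,6}; (5,4)→{3,4,5}. Safe: 2. Place at column 2.
Columns [5, 3, 1, 6, 4, 2], r−c [-4, -1, 2, -2, 1, 4], r+c [6, 5, 4, 10, 9, 8] are all distinct, so no two queens attack.

(1,5) (2,3) (3,1) (4,6) (5,4) (6,2)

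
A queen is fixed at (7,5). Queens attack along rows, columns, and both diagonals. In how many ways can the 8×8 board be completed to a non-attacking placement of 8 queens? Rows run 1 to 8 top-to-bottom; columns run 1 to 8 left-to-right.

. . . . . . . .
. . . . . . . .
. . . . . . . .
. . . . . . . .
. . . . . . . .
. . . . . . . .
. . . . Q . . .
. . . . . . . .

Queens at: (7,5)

Branch on row 1: col 1 → 1; col 2 → 0; col 3 → 1; col 4 → 3; col 6 → 3; col 7 → 0; col 8 → 0.
Sum: 1 + 0 + 1 + 3 + 3 + 0 + 0 = 8.

8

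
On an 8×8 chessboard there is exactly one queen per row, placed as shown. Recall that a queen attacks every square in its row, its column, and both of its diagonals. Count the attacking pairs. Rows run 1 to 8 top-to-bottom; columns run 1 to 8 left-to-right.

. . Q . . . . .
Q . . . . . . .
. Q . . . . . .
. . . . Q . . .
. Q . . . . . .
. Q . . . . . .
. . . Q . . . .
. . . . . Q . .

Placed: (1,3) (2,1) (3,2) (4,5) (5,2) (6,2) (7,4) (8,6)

Same column: (3,2)–(5,2) (column 2); (3,2)–(6,2) (column 2); (5,2)–(6,2) (column 2).
Same diagonal: (2,1)–(3,2) (|2−3| = |1−2| = 1); (5,2)–(7,4) (|5−7| = |2−4| = 2).
Total attacking pairs: 5.

5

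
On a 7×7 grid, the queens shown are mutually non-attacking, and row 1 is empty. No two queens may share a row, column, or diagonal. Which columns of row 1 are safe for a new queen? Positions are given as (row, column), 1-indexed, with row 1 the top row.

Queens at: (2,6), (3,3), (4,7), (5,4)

columns 2

(2,6) attacks row 1 at column 6 and diagonals 5, 7.
(3,3) attacks row 1 at column 3 and diagonals 1, 5.
(4,7) attacks row 1 at column 7 and diagonals 4.
(5,4) attacks row 1 at column 4.
Attacked columns: {1, 3, 4, 5, 6, 7}. Safe: {2}.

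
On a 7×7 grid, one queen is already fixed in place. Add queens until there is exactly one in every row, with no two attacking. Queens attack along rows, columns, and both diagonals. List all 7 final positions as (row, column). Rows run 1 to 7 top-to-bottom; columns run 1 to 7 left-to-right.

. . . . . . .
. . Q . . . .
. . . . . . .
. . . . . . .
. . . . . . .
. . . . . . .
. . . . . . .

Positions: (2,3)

(1,6) (2,3) (3,1) (4,4) (5,7) (6,5) (7,2)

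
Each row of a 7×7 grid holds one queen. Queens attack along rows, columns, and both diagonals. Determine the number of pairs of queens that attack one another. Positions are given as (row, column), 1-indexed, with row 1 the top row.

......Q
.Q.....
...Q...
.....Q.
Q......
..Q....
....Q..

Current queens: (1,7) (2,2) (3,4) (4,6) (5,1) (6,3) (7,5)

All columns are distinct and no two queens satisfy |Δrow| = |Δcol|, so no pair attacks.

0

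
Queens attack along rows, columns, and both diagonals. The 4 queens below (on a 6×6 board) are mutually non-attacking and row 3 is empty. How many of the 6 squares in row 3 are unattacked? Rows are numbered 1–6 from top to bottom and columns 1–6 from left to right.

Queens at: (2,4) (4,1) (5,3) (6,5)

(2,4) attacks row 3 at column 4 and diagonals 3, 5.
(4,1) attacks row 3 at column 1 and diagonals 2.
(5,3) attacks row 3 at column 3 and diagonals 1, 5.
(6,5) attacks row 3 at column 5 and diagonals 2.
Attacked columns: {1, 2, 3, 4, 5}. Safe: {6}.

1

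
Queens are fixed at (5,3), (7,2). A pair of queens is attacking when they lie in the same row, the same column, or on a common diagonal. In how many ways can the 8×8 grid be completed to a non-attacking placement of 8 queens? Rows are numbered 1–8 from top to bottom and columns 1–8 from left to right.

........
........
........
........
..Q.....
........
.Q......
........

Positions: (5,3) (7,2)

Branch on row 1: col 1 → 1; col 4 → 0; col 5 → 2; col 6 → 1.
Sum: 1 + 0 + 2 + 1 = 4.

4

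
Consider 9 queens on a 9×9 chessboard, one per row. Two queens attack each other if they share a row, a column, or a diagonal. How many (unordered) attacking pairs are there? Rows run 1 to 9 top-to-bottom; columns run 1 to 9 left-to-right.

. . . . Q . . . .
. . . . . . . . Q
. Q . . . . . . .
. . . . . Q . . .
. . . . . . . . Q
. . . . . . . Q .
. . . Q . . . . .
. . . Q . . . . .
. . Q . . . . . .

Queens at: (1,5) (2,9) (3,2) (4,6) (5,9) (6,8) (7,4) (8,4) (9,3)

7

Same column: (2,9)–(5,9) (column 9); (7,4)–(8,4) (column 4).
Same diagonal: (1,5)–(5,9) (|1−5| = |5−9| = 4); (2,9)–(7,4) (|2−7| = |9−4| = 5); (4,6)–(6,8) (|4−6| = |6−8| = 2); (5,9)–(6,8) (|5−6| = |9−8| = 1); (8,4)–(9,3) (|8−9| = |4−3| = 1).
Total attacking pairs: 7.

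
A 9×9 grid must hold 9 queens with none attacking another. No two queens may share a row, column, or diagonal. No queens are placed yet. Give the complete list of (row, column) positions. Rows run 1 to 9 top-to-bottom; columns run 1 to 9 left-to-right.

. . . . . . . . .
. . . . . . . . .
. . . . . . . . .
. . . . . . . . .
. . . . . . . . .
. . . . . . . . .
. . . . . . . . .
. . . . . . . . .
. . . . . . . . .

(1,3) (2,7) (3,4) (4,2) (5,9) (6,6) (7,1) (8,5) (9,8)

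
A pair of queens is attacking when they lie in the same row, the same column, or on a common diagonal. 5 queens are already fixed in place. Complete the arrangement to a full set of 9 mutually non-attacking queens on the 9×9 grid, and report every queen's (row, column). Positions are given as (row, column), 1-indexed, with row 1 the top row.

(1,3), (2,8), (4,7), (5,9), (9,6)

(1,3) (2,8) (3,4) (4,7) (5,9) (6,2) (7,5) (8,1) (9,6)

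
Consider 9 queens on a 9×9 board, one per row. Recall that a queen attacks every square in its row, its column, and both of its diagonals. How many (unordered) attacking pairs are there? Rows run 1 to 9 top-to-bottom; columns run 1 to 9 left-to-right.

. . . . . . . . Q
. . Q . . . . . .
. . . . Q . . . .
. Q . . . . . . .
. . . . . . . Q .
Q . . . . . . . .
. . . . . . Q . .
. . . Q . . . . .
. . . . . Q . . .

All columns are distinct and no two queens satisfy |Δrow| = |Δcol|, so no pair attacks.

0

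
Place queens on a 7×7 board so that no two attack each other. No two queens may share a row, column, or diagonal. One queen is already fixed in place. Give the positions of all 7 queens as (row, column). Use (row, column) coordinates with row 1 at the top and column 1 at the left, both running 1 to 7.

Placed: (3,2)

(1,6) (2,4) (3,2) (4,7) (5,5) (6,3) (7,1)

Row 1: attacked by (3,2)→{2,4}. Safe: 1, 3, 5, 6, 7. Place at column 6.
Row 2: attacked by (1,6)→{5,6,7}; (3,2)→{1,2,3}. Safe: 4. Place at column 4.
Row 4: attacked by (1,6)→{3,6}; (2,4)→{2,4,6}; (3,2)→{1,2,3}. Safe: 5, 7. Place at column 7.
Row 5: attacked by (1,6)→{2,6}; (2,4)→{1,4,7}; (3,2)→{2,4}; (4,7)→{6,7}. Safe: 3, 5. Place at column 5.
Row 6: attacked by (1,6)→{1,6}; (2,4)→{4}; (3,2)→{2,5}; (4,7)→{5,7}; (5,5)→{4,5,6}. Safe: 3. Place at column 3.
Row 7: attacked by (1,6)→{6}; (2,4)→{4}; (3,2)→{2,6}; (4,7)→{4,7}; (5,5)→{3,5,7}; (6,3)→{2,3,4}. Safe: 1. Place at column 1.
Columns [6, 4, 2, 7, 5, 3, 1], r−c [-5, -2, 1, -3, 0, 3, 6], r+c [7, 6, 5, 11, 10, 9, 8] are all distinct, so no two queens attack.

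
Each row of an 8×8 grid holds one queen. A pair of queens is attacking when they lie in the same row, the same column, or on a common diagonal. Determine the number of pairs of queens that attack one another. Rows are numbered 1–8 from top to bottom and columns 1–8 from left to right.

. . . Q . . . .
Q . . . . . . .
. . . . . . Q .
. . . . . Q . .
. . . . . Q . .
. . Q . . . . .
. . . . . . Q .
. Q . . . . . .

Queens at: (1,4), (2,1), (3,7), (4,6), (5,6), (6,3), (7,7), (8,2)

5

Same column: (3,7)–(7,7) (column 7); (4,6)–(5,6) (column 6).
Same diagonal: (3,7)–(4,6) (|3−4| = |7−6| = 1); (3,7)–(8,2) (|3−8| = |7−2| = 5); (4,6)–(8,2) (|4−8| = |6−2| = 4).
Total attacking pairs: 5.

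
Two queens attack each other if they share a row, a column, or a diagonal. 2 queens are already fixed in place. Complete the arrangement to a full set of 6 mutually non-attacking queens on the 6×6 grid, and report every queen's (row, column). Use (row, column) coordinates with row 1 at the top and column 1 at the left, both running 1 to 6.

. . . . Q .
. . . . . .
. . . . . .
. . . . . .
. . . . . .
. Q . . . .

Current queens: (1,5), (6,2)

(1,5) (2,3) (3,1) (4,6) (5,4) (6,2)

Row 2: attacked by (1,5)→{4,5,6}; (6,2)→{2,6}. Safe: 1, 3. Place at column 3.
Row 3: attacked by (1,5)→{3,5}; (2,3)→{2,3,4}; (6,2)→{2,5}. Safe: 1, 6. Place at column 1.
Row 4: attacked by (1,5)→{2,5}; (2,3)→{1,3,5}; (3,1)→{1,2}; (6,2)→{2,4}. Safe: 6. Place at column 6.
Row 5: attacked by (1,5)→{1,5}; (2,3)→{3,6}; (3,1)→{1,3}; (4,6)→{5,6}; (6,2)→{1,2,3}. Safe: 4. Place at column 4.
Columns [5, 3, 1, 6, 4, 2], r−c [-4, -1, 2, -2, 1, 4], r+c [6, 5, 4, 10, 9, 8] are all distinct, so no two queens attack.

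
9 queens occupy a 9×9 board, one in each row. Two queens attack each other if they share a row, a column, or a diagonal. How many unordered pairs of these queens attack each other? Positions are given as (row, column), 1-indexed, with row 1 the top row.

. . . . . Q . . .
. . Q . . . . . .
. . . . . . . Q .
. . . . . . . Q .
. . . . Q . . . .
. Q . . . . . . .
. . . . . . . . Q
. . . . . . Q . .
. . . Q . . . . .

2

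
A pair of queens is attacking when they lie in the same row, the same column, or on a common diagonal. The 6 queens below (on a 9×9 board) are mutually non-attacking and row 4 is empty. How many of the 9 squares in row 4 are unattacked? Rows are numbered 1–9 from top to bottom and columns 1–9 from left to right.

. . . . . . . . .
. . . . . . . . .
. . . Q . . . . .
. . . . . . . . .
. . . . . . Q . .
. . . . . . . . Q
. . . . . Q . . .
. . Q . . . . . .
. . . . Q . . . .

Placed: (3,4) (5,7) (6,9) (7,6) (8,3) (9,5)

2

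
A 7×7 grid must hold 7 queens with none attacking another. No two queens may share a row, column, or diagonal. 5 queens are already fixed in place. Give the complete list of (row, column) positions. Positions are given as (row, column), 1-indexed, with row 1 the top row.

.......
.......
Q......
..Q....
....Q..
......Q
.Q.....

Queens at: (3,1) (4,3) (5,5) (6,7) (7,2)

Row 1: attacked by (3,1)→{1,3}; (4,3)→{3,6}; (5,5)→{1,5}; (6,7)→{2,7}; (7,2)→{2}. Safe: 4. Place at column 4.
Row 2: attacked by (1,4)→{3,4,5}; (3,1)→{1,2}; (4,3)→{1,3,5}; (5,5)→{2,5}; (6,7)→{3,7}; (7,2)→{2,7}. Safe: 6. Place at column 6.
Columns [4, 6, 1, 3, 5, 7, 2], r−c [-3, -4, 2, 1, 0, -1, 5], r+c [5, 8, 4, 7, 10, 13, 9] are all distinct, so no two queens attack.

(1,4) (2,6) (3,1) (4,3) (5,5) (6,7) (7,2)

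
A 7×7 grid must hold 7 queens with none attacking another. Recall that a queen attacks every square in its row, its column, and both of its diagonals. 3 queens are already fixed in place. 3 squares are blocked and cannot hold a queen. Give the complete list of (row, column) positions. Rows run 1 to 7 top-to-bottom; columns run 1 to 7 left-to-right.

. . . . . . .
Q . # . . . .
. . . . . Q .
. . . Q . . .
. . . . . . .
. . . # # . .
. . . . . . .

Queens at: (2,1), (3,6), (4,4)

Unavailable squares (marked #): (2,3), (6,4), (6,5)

(1,3) (2,1) (3,6) (4,4) (5,2) (6,7) (7,5)

Row 1: attacked by (2,1)→{1,2}; (3,6)→{4,6}; (4,4)→{1,4,7}. Safe: 3, 5. Place at column 3.
Row 5: attacked by (1,3)→{3,7}; (2,1)→{1,4}; (3,6)→{4,6}; (4,4)→{3,4,5}. Safe: 2. Place at column 2.
Row 6: attacked by (1,3)→{3}; (2,1)→{1,5}; (3,6)→{3,6}; (4,4)→{2,4,6}; (5,2)→{1,2,3}. Blocked: 4,5. Safe: 7. Place at column 7.
Row 7: attacked by (1,3)→{3}; (2,1)→{1,6}; (3,6)→{2,6}; (4,4)→{1,4,7}; (5,2)→{2,4}; (6,7)→{6,7}. Safe: 5. Place at column 5.
Columns [3, 1, 6, 4, 2, 7, 5], r−c [-2, 1, -3, 0, 3, -1, 2], r+c [4, 3, 9, 8, 7, 13, 12] are all distinct, so no two queens attack.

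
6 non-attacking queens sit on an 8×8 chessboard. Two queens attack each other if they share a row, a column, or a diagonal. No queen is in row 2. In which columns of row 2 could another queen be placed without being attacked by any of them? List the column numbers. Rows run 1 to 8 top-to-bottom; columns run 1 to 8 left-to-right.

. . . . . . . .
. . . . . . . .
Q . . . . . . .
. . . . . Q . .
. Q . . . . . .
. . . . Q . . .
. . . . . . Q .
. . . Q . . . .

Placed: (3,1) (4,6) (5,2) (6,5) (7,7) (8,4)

columns 3

(3,1) attacks row 2 at column 1 and diagonals 2.
(4,6) attacks row 2 at column 6 and diagonals 4, 8.
(5,2) attacks row 2 at column 2 and diagonals 5.
(6,5) attacks row 2 at column 5 and diagonals 1.
(7,7) attacks row 2 at column 7 and diagonals 2.
(8,4) attacks row 2 at column 4.
Attacked columns: {1, 2, 4, 5, 6, 7, 8}. Safe: {3}.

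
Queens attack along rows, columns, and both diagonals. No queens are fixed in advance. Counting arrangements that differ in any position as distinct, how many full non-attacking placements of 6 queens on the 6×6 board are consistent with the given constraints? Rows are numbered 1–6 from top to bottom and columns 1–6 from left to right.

4

Branch on row 1: col 1 → 0; col 2 → 1; col 3 → 1; col 4 → 1; col 5 → 1; col 6 → 0.
Sum: 0 + 1 + 1 + 1 + 1 + 0 = 4.
(This is the classic 6-queens count.)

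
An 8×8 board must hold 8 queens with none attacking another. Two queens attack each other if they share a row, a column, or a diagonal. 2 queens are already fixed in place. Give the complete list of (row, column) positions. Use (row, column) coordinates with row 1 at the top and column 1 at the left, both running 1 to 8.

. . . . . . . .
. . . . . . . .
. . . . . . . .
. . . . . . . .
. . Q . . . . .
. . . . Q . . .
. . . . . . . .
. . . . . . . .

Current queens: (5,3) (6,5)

Row 1: attacked by (5,3)→{3,7}; (6,5)→{5}. Safe: 1, 2, 4, 6, 8. Place at column 2.
Row 2: attacked by (1,2)→{1,2,3}; (5,3)→{3,6}; (6,5)→{1,5}. Safe: 4, 7, 8. Place at column 8.
Row 3: attacked by (1,2)→{2,4}; (2,8)→{7,8}; (5,3)→{1,3,5}; (6,5)→{2,5,8}. Safe: 6. Place at column 6.
Row 4: attacked by (1,2)→{2,5}; (2,8)→{6,8}; (3,6)→{5,6,7}; (5,3)→{2,3,4}; (6,5)→{3,5,7}. Safe: 1. Place at column 1.
Row 7: attacked by (1,2)→{2,8}; (2,8)→{3,8}; (3,6)→{2,6}; (4,1)→{1,4}; (5,3)→{1,3,5}; (6,5)→{4,5,6}. Safe: 7. Place at column 7.
Row 8: attacked by (1,2)→{2}; (2,8)→{2,8}; (3,6)→{1,6}; (4,1)→{1,5}; (5,3)→{3,6}; (6,5)→{3,5,7}; (7,7)→{6,7,8}. Safe: 4. Place at column 4.
Columns [2, 8, 6, 1, 3, 5, 7, 4], r−c [-1, -6, -3, 3, 2, 1, 0, 4], r+c [3, 10, 9, 5, 8, 11, 14, 12] are all distinct, so no two queens attack.

(1,2) (2,8) (3,6) (4,1) (5,3) (6,5) (7,7) (8,4)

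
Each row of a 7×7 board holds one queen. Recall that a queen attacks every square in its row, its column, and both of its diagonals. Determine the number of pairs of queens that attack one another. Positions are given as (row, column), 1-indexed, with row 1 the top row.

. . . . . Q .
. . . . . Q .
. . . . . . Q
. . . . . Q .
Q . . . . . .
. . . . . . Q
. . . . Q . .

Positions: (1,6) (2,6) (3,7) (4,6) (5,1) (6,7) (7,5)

6

Same column: (1,6)–(2,6) (column 6); (1,6)–(4,6) (column 6); (2,6)–(4,6) (column 6); (3,7)–(6,7) (column 7).
Same diagonal: (2,6)–(3,7) (|2−3| = |6−7| = 1); (3,7)–(4,6) (|3−4| = |7−6| = 1).
Total attacking pairs: 6.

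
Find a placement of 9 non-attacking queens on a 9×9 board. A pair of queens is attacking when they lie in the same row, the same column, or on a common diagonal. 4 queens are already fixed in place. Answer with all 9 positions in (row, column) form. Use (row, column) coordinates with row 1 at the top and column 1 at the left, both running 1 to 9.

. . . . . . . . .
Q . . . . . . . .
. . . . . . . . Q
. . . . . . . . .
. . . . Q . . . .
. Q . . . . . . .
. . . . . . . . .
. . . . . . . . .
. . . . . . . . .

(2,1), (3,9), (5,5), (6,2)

(1,3) (2,1) (3,9) (4,7) (5,5) (6,2) (7,8) (8,6) (9,4)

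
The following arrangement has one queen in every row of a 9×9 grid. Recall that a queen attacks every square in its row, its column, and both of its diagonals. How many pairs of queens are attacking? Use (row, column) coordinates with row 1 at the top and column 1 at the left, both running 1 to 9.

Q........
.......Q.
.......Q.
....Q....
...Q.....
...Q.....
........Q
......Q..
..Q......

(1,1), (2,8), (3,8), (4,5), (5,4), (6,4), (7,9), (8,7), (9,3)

Same column: (2,8)–(3,8) (column 8); (5,4)–(6,4) (column 4).
Same diagonal: (2,8)–(6,4) (|2−6| = |8−4| = 4); (4,5)–(5,4) (|4−5| = |5−4| = 1); (5,4)–(8,7) (|5−8| = |4−7| = 3).
Total attacking pairs: 5.

5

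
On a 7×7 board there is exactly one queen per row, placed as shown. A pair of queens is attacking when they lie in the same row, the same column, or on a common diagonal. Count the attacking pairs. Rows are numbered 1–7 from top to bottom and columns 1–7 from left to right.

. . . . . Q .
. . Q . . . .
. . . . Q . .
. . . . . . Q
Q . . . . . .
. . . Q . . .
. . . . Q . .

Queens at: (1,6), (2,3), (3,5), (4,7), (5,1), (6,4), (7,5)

2

Same column: (3,5)–(7,5) (column 5).
Same diagonal: (6,4)–(7,5) (|6−7| = |4−5| = 1).
Total attacking pairs: 2.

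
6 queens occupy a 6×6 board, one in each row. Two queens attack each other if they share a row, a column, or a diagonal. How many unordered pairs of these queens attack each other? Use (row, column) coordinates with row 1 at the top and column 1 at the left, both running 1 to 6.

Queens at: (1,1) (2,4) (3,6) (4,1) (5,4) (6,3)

6

Same column: (1,1)–(4,1) (column 1); (2,4)–(5,4) (column 4).
Same diagonal: (3,6)–(5,4) (|3−5| = |6−4| = 2); (3,6)–(6,3) (|3−6| = |6−3| = 3); (4,1)–(6,3) (|4−6| = |1−3| = 2); (5,4)–(6,3) (|5−6| = |4−3| = 1).
Total attacking pairs: 6.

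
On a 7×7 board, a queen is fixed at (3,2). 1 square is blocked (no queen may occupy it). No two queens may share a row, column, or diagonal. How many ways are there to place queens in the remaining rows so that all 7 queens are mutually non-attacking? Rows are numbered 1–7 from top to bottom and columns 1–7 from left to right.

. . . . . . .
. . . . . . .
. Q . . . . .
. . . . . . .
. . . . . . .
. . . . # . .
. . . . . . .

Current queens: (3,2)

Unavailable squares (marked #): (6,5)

6

Branch on row 1: col 1 → 1; col 3 → 2; col 5 → 2; col 6 → 1; col 7 → 0.
Sum: 1 + 2 + 2 + 1 + 0 = 6.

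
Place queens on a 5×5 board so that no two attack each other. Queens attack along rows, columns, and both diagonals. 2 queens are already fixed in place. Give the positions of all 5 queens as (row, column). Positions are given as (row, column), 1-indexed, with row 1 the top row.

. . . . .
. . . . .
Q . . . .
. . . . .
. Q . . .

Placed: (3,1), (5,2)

(1,5) (2,3) (3,1) (4,4) (5,2)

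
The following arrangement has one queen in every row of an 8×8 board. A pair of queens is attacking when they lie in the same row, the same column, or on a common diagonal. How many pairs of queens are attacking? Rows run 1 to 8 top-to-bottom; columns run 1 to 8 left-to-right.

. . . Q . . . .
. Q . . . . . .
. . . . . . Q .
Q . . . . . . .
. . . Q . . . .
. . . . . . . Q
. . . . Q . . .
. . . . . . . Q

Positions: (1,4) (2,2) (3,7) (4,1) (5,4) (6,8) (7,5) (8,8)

4

Same column: (1,4)–(5,4) (column 4); (6,8)–(8,8) (column 8).
Same diagonal: (1,4)–(4,1) (|1−4| = |4−1| = 3); (2,2)–(8,8) (|2−8| = |2−8| = 6).
Total attacking pairs: 4.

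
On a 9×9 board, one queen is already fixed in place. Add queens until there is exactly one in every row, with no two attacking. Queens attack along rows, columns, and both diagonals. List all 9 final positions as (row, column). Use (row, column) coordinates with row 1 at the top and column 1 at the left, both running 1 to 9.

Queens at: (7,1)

(1,2) (2,5) (3,8) (4,6) (5,9) (6,3) (7,1) (8,4) (9,7)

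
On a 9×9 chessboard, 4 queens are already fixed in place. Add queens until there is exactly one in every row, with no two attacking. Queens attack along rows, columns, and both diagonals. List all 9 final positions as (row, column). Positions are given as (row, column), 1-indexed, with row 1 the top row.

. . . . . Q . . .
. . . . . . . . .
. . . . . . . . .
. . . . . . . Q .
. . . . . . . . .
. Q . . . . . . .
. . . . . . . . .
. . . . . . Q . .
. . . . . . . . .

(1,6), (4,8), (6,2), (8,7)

Row 2: attacked by (1,6)→{5,6,7}; (4,8)→{6,8}; (6,2)→{2,6}; (8,7)→{1,7}. Safe: 3, 4, 9. Place at column 3.
Row 3: attacked by (1,6)→{4,6,8}; (2,3)→{2,3,4}; (4,8)→{7,8,9}; (6,2)→{2,5}; (8,7)→{2,7}. Safe: 1. Place at column 1.
Row 5: attacked by (1,6)→{2,6}; (2,3)→{3,6}; (3,1)→{1,3}; (4,8)→{7,8,9}; (6,2)→{1,2,3}; (8,7)→{4,7}. Safe: 5. Place at column 5.
Row 7: attacked by (1,6)→{6}; (2,3)→{3,8}; (3,1)→{1,5}; (4,8)→{5,8}; (5,5)→{3,5,7}; (6,2)→{1,2,3}; (8,7)→{6,7,8}. Safe: 4, 9. Place at column 9.
Row 9: attacked by (1,6)→{6}; (2,3)→{3}; (3,1)→{1,7}; (4,8)→{3,8}; (5,5)→{1,5,9}; (6,2)→{2,5}; (7,9)→{7,9}; (8,7)→{6,7,8}. Safe: 4. Place at column 4.
Columns [6, 3, 1, 8, 5, 2, 9, 7, 4], r−c [-5, -1, 2, -4, 0, 4, -2, 1, 5], r+c [7, 5, 4, 12, 10, 8, 16, 15, 13] are all distinct, so no two queens attack.

(1,6) (2,3) (3,1) (4,8) (5,5) (6,2) (7,9) (8,7) (9,4)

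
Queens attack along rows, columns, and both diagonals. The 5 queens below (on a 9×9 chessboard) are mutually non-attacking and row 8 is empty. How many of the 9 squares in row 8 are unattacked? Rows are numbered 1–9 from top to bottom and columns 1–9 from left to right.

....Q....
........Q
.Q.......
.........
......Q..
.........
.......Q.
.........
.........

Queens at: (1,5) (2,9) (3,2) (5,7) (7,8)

2

(1,5) attacks row 8 at column 5.
(2,9) attacks row 8 at column 9 and diagonals 3.
(3,2) attacks row 8 at column 2 and diagonals 7.
(5,7) attacks row 8 at column 7 and diagonals 4.
(7,8) attacks row 8 at column 8 and diagonals 7, 9.
Attacked columns: {2, 3, 4, 5, 7, 8, 9}. Safe: {1, 6}.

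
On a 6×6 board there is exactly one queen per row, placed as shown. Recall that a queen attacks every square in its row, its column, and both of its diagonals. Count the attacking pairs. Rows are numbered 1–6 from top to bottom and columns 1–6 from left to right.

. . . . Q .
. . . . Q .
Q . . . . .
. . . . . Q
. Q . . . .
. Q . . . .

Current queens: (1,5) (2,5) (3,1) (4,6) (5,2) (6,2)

Same column: (1,5)–(2,5) (column 5); (5,2)–(6,2) (column 2).
Same diagonal: (2,5)–(5,2) (|2−5| = |5−2| = 3).
Total attacking pairs: 3.

3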